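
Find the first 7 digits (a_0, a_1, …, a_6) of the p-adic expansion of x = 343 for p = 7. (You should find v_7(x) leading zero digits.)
(a_0, …, a_6) = (0, 0, 0, 1, 0, 0, 0)

v_7(343) = 3, so a_0 = ... = a_2 = 0. Factor out: x = 7^3 · u with u = 1 a unit in ℤ_7. Expand u iteratively via a_{v+i} = u_i mod 7, u_{i+1} = (u_i − a_{v+i})/7:
  u_0 = 1;  a_3 = 1;  u_1 = (u_0 − 1)/7 = 0
  u_1 = 0;  a_4 = 0;  u_2 = (u_1 − 0)/7 = 0
  u_2 = 0;  a_5 = 0;  u_3 = (u_2 − 0)/7 = 0
  u_3 = 0;  a_6 = 0;  u_4 = (u_3 − 0)/7 = 0
Digits: (0, 0, 0, 1, 0, 0, 0).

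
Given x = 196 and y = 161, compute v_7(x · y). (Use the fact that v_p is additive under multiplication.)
v_7(31556) = 3

v_p(x) = 2 (factor: 196 = 7^2 · 4); v_p(y) = 1 (factor: 161 = 7^1 · 23). Additivity: v_p(xy) = v_p(x) + v_p(y) = 2 + 1 = 3. (Direct check: xy = 31556 = 7^3 · (92).)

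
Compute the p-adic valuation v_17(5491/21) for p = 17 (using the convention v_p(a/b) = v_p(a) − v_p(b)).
v_17(5491/21) = 2

Factor powers of 17 from the numerator and denominator of the reduced fraction: 5491 = 17^2 · 19 and 21 = 17^0 · 21. Apply v_p(a/b) = v_p(a) − v_p(b): v_17(5491/21) = 2 − 0 = 2.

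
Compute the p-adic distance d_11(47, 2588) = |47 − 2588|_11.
d_11(47, 2588) = 1/121

Step 1 — x − y = 47 − 2588 = -2541. Step 2 — v_11(-2541) = 2 (factor: -2541 = −(11^2 · 21); the sign does not affect v_p). Step 3 — |x − y|_11 = 11^{-2} = 1/121.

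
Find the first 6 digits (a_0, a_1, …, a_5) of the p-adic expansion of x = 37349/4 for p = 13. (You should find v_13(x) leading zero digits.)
(a_0, …, a_5) = (0, 0, 0, 1, 10, 9)

v_13(37349/4) = 3, so a_0 = ... = a_2 = 0. Factor out: x = 13^3 · u with u = 17/4 a unit in ℤ_13. Expand u iteratively via a_{v+i} = u_i mod 13, u_{i+1} = (u_i − a_{v+i})/13:
  u_0 = 17/4;  a_3 = 1;  u_1 = (u_0 − 1)/13 = 1/4
  u_1 = 1/4;  a_4 = 10;  u_2 = (u_1 − 10)/13 = -3/4
  u_2 = -3/4;  a_5 = 9;  u_3 = (u_2 − 9)/13 = -3/4
Digits: (0, 0, 0, 1, 10, 9).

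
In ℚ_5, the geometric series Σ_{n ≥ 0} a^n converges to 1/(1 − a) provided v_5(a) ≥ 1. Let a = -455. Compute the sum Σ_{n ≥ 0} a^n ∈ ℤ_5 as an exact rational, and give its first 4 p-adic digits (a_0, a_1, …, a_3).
Σ a^n = 1/(1 − a) = 1/456;  first 4 digits = (1, 4, 2, 1)

v_5(a) = 1 ≥ 1, so the series converges in ℤ_5 to 1/(1 − a) = 1/(1 − (-455)) = 1/456. Expand this rational in ℤ_5: compute digits iteratively via d_i = x_i mod 5, x_{i+1} = (x_i − d_i)/5. The first 4 digits are (1, 4, 2, 1).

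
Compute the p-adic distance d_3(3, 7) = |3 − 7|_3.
d_3(3, 7) = 1

Step 1 — x − y = 3 − 7 = -4. Step 2 — v_3(-4) = 0 (factor: -4 = −(3^0 · 4); the sign does not affect v_p). Step 3 — |x − y|_3 = 3^{0} = 1.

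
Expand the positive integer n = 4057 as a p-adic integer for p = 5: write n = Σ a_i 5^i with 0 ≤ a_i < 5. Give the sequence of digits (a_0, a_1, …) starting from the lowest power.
(a_0, a_1, …) = (2, 1, 2, 2, 1, 1)

Repeated division by 5 gives the digits low-to-high: 4057 = 2 + 1·5^1 + 2·5^2 + 2·5^3 + 1·5^4 + 1·5^5. Digit sequence: (2, 1, 2, 2, 1, 1).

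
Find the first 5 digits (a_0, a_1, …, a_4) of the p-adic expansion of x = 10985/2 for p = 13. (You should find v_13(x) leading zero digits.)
(a_0, …, a_4) = (0, 0, 0, 9, 6)

v_13(10985/2) = 3, so a_0 = ... = a_2 = 0. Factor out: x = 13^3 · u with u = 5/2 a unit in ℤ_13. Expand u iteratively via a_{v+i} = u_i mod 13, u_{i+1} = (u_i − a_{v+i})/13:
  u_0 = 5/2;  a_3 = 9;  u_1 = (u_0 − 9)/13 = -1/2
  u_1 = -1/2;  a_4 = 6;  u_2 = (u_1 − 6)/13 = -1/2
Digits: (0, 0, 0, 9, 6).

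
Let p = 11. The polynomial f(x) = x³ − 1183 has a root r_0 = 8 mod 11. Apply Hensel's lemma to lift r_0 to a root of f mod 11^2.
r_1 = 118 (mod 121)

Hensel: r_{i+1} = r_i − f(r_i)/f′(r_i) mod 11^{i+2}, where f′(x) = 3x². Iterate:
  r_0 = 8 (mod 11)
  r_1 = 118 (mod 121)
Final: r = 118 with f(r) ≡ 0 mod 11^2.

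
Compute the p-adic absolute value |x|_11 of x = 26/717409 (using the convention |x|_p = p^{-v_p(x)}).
|26/717409|_11 = 14641

Step 1 — compute v_11(x) by factoring powers of 11 out of the numerator and denominator: v_11(26/717409) = -4. Step 2 — apply |x|_p = p^{-v_p(x)} = 11^{4} = 14641.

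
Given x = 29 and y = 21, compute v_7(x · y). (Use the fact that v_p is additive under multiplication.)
v_7(609) = 1

v_p(x) = 0 (factor: 29 = 7^0 · 29); v_p(y) = 1 (factor: 21 = 7^1 · 3). Additivity: v_p(xy) = v_p(x) + v_p(y) = 0 + 1 = 1. (Direct check: xy = 609 = 7^1 · (87).)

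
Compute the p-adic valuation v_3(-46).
v_3(-46) = 0

v_3(n) is the largest exponent k such that 3^k divides n. Factor out: -46 = -3^0 · 46. (Sign doesn't affect v_p.) So v_3(-46) = 0.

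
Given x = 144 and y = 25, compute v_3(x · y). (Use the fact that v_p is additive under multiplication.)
v_3(3600) = 2

v_p(x) = 2 (factor: 144 = 3^2 · 16); v_p(y) = 0 (factor: 25 = 3^0 · 25). Additivity: v_p(xy) = v_p(x) + v_p(y) = 2 + 0 = 2. (Direct check: xy = 3600 = 3^2 · (400).)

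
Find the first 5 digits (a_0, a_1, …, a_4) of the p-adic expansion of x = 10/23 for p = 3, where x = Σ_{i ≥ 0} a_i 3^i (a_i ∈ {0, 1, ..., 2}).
(a_0, …, a_4) = (2, 0, 1, 0, 0)

v_3(10/23) = 0 (numerator and denominator both coprime to 3), so x ∈ ℤ_3^×. Compute digits iteratively via a_i = x_i mod 3, x_{i+1} = (x_i − a_i)/3, with x_0 = x:
  x_0 = 10/23;  a_0 = 2;  x_1 = (x_0 − 2)/3 = -12/23
  x_1 = -12/23;  a_1 = 0;  x_2 = (x_1 − 0)/3 = -4/23
  x_2 = -4/23;  a_2 = 1;  x_3 = (x_2 − 1)/3 = -9/23
  x_3 = -9/23;  a_3 = 0;  x_4 = (x_3 − 0)/3 = -3/23
  x_4 = -3/23;  a_4 = 0;  x_5 = (x_4 − 0)/3 = -1/23
Digits: (2, 0, 1, 0, 0).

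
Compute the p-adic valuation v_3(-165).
v_3(-165) = 1

v_3(n) is the largest exponent k such that 3^k divides n. Factor out: -165 = -3^1 · 55. (Sign doesn't affect v_p.) So v_3(-165) = 1.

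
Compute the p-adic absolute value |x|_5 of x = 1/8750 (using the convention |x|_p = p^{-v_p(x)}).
|1/8750|_5 = 625

Step 1 — compute v_5(x) by factoring powers of 5 out of the numerator and denominator: v_5(1/8750) = -4. Step 2 — apply |x|_p = p^{-v_p(x)} = 5^{4} = 625.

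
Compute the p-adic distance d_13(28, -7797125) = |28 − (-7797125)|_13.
d_13(28, -7797125) = 1/371293

Step 1 — x − y = 28 − (-7797125) = 7797153. Step 2 — v_13(7797153) = 5 (factor: 7797153 = (13^5 · 21); the sign does not affect v_p). Step 3 — |x − y|_13 = 13^{-5} = 1/371293.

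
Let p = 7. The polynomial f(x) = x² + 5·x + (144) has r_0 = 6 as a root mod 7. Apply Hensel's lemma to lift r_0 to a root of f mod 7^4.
r_3 = 573 (mod 2401)

Hensel: r_{i+1} = r_i − f(r_i)·(f′(r_i))^{-1} mod 7^{i+2}, f′(x) = 2x + 5. Iterate:
  r_0 = 6 (mod 7)
  r_1 = 34 (mod 49)
  r_2 = 230 (mod 343)
  r_3 = 573 (mod 2401)
Final: r = 573 satisfies f(r) ≡ 0 mod 7^4.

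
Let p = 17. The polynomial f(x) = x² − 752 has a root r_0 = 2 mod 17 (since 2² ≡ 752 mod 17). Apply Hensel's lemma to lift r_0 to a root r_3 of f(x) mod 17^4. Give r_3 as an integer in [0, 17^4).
r_3 = 46718 (mod 83521)

Hensel's recurrence: r_{i+1} = r_i − f(r_i)·(f′(r_i))^{-1} mod 17^{i+2}, with f′(x) = 2x. Iterate:
  r_0 = 2 (mod 17)
  r_1 = 189 (mod 289)
  r_2 = 2501 (mod 4913)
  r_3 = 46718 (mod 83521)
Final: r_3 = 46718, and one checks f(r_3) ≡ 0 mod 17^4.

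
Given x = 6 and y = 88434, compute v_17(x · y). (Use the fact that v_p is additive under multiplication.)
v_17(530604) = 3

v_p(x) = 0 (factor: 6 = 17^0 · 6); v_p(y) = 3 (factor: 88434 = 17^3 · 18). Additivity: v_p(xy) = v_p(x) + v_p(y) = 0 + 3 = 3. (Direct check: xy = 530604 = 17^3 · (108).)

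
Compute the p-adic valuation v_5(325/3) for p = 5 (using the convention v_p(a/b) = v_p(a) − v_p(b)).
v_5(325/3) = 2

Factor powers of 5 from the numerator and denominator of the reduced fraction: 325 = 5^2 · 13 and 3 = 5^0 · 3. Apply v_p(a/b) = v_p(a) − v_p(b): v_5(325/3) = 2 − 0 = 2.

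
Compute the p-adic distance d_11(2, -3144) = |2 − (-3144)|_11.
d_11(2, -3144) = 1/121

Step 1 — x − y = 2 − (-3144) = 3146. Step 2 — v_11(3146) = 2 (factor: 3146 = (11^2 · 26); the sign does not affect v_p). Step 3 — |x − y|_11 = 11^{-2} = 1/121.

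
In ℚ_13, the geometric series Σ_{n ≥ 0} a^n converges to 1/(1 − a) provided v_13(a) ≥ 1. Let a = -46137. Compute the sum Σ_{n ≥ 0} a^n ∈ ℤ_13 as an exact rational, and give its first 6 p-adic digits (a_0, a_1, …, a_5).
Σ a^n = 1/(1 − a) = 1/46138;  first 6 digits = (1, 0, 0, 5, 11, 12)

v_13(a) = 3 ≥ 1, so the series converges in ℤ_13 to 1/(1 − a) = 1/(1 − (-46137)) = 1/46138. Expand this rational in ℤ_13: compute digits iteratively via d_i = x_i mod 13, x_{i+1} = (x_i − d_i)/13. The first 6 digits are (1, 0, 0, 5, 11, 12).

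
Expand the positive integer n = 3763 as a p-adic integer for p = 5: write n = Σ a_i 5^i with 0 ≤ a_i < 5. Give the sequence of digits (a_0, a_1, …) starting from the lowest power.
(a_0, a_1, …) = (3, 2, 0, 0, 1, 1)

Repeated division by 5 gives the digits low-to-high: 3763 = 3 + 2·5^1 + 1·5^4 + 1·5^5. Digit sequence: (3, 2, 0, 0, 1, 1).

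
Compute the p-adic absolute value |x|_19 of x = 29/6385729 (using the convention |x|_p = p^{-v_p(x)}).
|29/6385729|_19 = 130321

Step 1 — compute v_19(x) by factoring powers of 19 out of the numerator and denominator: v_19(29/6385729) = -4. Step 2 — apply |x|_p = p^{-v_p(x)} = 19^{4} = 130321.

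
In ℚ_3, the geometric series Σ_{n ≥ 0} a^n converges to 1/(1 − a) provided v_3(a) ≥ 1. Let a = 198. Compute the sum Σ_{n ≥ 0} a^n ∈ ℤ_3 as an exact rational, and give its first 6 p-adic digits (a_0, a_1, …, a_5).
Σ a^n = 1/(1 − a) = -1/197;  first 6 digits = (1, 0, 1, 1, 0, 0)

v_3(a) = 2 ≥ 1, so the series converges in ℤ_3 to 1/(1 − a) = 1/(1 − 198) = -1/197. Expand this rational in ℤ_3: compute digits iteratively via d_i = x_i mod 3, x_{i+1} = (x_i − d_i)/3. The first 6 digits are (1, 0, 1, 1, 0, 0).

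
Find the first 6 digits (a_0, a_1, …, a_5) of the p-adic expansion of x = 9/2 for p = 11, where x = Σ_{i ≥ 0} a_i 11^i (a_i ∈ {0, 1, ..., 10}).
(a_0, …, a_5) = (10, 5, 5, 5, 5, 5)

v_11(9/2) = 0 (numerator and denominator both coprime to 11), so x ∈ ℤ_11^×. Compute digits iteratively via a_i = x_i mod 11, x_{i+1} = (x_i − a_i)/11, with x_0 = x:
  x_0 = 9/2;  a_0 = 10;  x_1 = (x_0 − 10)/11 = -1/2
  x_1 = -1/2;  a_1 = 5;  x_2 = (x_1 − 5)/11 = -1/2
  x_2 = -1/2;  a_2 = 5;  x_3 = (x_2 − 5)/11 = -1/2
  x_3 = -1/2;  a_3 = 5;  x_4 = (x_3 − 5)/11 = -1/2
  x_4 = -1/2;  a_4 = 5;  x_5 = (x_4 − 5)/11 = -1/2
  x_5 = -1/2;  a_5 = 5;  x_6 = (x_5 − 5)/11 = -1/2
Digits: (10, 5, 5, 5, 5, 5).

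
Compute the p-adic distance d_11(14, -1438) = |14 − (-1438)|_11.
d_11(14, -1438) = 1/121

Step 1 — x − y = 14 − (-1438) = 1452. Step 2 — v_11(1452) = 2 (factor: 1452 = (11^2 · 12); the sign does not affect v_p). Step 3 — |x − y|_11 = 11^{-2} = 1/121.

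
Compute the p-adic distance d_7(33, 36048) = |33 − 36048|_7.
d_7(33, 36048) = 1/2401

Step 1 — x − y = 33 − 36048 = -36015. Step 2 — v_7(-36015) = 4 (factor: -36015 = −(7^4 · 15); the sign does not affect v_p). Step 3 — |x − y|_7 = 7^{-4} = 1/2401.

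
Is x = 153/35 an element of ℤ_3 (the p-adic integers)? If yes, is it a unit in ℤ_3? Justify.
x ∈ ℤ_3 but not a unit; v_3(x) = 2 > 0

ℤ_3 = {x ∈ ℚ_3 : v_3(x) ≥ 0} and ℤ_3^× = {x ∈ ℤ_3 : v_3(x) = 0}. Here v_3(153/35) = v_3(num) − v_3(den) = 2; compare against these criteria.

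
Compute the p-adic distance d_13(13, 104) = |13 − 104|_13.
d_13(13, 104) = 1/13

Step 1 — x − y = 13 − 104 = -91. Step 2 — v_13(-91) = 1 (factor: -91 = −(13^1 · 7); the sign does not affect v_p). Step 3 — |x − y|_13 = 13^{-1} = 1/13.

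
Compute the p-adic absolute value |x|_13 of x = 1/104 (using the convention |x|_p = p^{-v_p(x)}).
|1/104|_13 = 13

Step 1 — compute v_13(x) by factoring powers of 13 out of the numerator and denominator: v_13(1/104) = -1. Step 2 — apply |x|_p = p^{-v_p(x)} = 13^{1} = 13.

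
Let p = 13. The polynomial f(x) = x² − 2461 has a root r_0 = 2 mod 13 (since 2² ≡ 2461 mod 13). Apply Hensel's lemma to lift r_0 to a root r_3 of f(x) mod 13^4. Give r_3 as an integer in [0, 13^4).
r_3 = 1757 (mod 28561)

Hensel's recurrence: r_{i+1} = r_i − f(r_i)·(f′(r_i))^{-1} mod 13^{i+2}, with f′(x) = 2x. Iterate:
  r_0 = 2 (mod 13)
  r_1 = 67 (mod 169)
  r_2 = 1757 (mod 2197)
  r_3 = 1757 (mod 28561)
Final: r_3 = 1757, and one checks f(r_3) ≡ 0 mod 13^4.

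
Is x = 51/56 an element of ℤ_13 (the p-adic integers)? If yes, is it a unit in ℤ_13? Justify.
x ∈ ℤ_13^× (unit); v_13(x) = 0

ℤ_13 = {x ∈ ℚ_13 : v_13(x) ≥ 0} and ℤ_13^× = {x ∈ ℤ_13 : v_13(x) = 0}. Here v_13(51/56) = v_13(num) − v_13(den) = 0; compare against these criteria.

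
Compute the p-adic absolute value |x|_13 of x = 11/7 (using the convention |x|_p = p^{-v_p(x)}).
|11/7|_13 = 1

Step 1 — compute v_13(x) by factoring powers of 13 out of the numerator and denominator: v_13(11/7) = 0. Step 2 — apply |x|_p = p^{-v_p(x)} = 13^{0} = 1.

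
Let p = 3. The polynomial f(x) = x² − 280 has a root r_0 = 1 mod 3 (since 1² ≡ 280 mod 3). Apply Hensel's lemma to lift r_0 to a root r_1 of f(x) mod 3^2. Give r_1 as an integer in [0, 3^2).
r_1 = 1 (mod 9)

Hensel's recurrence: r_{i+1} = r_i − f(r_i)·(f′(r_i))^{-1} mod 3^{i+2}, with f′(x) = 2x. Iterate:
  r_0 = 1 (mod 3)
  r_1 = 1 (mod 9)
Final: r_1 = 1, and one checks f(r_1) ≡ 0 mod 3^2.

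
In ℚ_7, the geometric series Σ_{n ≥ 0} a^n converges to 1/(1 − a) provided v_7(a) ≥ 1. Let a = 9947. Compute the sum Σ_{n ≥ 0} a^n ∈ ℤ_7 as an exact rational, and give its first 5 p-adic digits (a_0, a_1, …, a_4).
Σ a^n = 1/(1 − a) = -1/9946;  first 5 digits = (1, 0, 0, 1, 4)

v_7(a) = 3 ≥ 1, so the series converges in ℤ_7 to 1/(1 − a) = 1/(1 − 9947) = -1/9946. Expand this rational in ℤ_7: compute digits iteratively via d_i = x_i mod 7, x_{i+1} = (x_i − d_i)/7. The first 5 digits are (1, 0, 0, 1, 4).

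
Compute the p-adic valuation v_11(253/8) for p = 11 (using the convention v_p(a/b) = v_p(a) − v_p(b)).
v_11(253/8) = 1

Factor powers of 11 from the numerator and denominator of the reduced fraction: 253 = 11^1 · 23 and 8 = 11^0 · 8. Apply v_p(a/b) = v_p(a) − v_p(b): v_11(253/8) = 1 − 0 = 1.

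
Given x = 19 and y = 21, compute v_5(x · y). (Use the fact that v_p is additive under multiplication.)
v_5(399) = 0

v_p(x) = 0 (factor: 19 = 5^0 · 19); v_p(y) = 0 (factor: 21 = 5^0 · 21). Additivity: v_p(xy) = v_p(x) + v_p(y) = 0 + 0 = 0. (Direct check: xy = 399 = 5^0 · (399).)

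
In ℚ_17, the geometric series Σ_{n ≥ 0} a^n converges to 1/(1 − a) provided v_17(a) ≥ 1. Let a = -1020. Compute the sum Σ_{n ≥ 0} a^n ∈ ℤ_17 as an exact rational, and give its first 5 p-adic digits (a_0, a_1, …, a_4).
Σ a^n = 1/(1 − a) = 1/1021;  first 5 digits = (1, 8, 9, 9, 4)

v_17(a) = 1 ≥ 1, so the series converges in ℤ_17 to 1/(1 − a) = 1/(1 − (-1020)) = 1/1021. Expand this rational in ℤ_17: compute digits iteratively via d_i = x_i mod 17, x_{i+1} = (x_i − d_i)/17. The first 5 digits are (1, 8, 9, 9, 4).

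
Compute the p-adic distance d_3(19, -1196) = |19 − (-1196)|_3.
d_3(19, -1196) = 1/243

Step 1 — x − y = 19 − (-1196) = 1215. Step 2 — v_3(1215) = 5 (factor: 1215 = (3^5 · 5); the sign does not affect v_p). Step 3 — |x − y|_3 = 3^{-5} = 1/243.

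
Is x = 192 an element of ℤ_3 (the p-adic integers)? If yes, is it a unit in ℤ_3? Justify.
x ∈ ℤ_3 but not a unit; v_3(x) = 1 > 0

ℤ_3 = {x ∈ ℚ_3 : v_3(x) ≥ 0} and ℤ_3^× = {x ∈ ℤ_3 : v_3(x) = 0}. Here v_3(192) = v_3(num) − v_3(den) = 1; compare against these criteria.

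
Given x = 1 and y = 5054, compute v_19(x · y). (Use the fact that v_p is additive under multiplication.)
v_19(5054) = 2

v_p(x) = 0 (factor: 1 = 19^0 · 1); v_p(y) = 2 (factor: 5054 = 19^2 · 14). Additivity: v_p(xy) = v_p(x) + v_p(y) = 0 + 2 = 2. (Direct check: xy = 5054 = 19^2 · (14).)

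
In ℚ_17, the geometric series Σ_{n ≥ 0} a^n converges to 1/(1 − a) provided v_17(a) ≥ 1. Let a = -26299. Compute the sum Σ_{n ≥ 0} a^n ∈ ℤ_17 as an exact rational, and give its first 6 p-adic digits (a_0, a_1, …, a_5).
Σ a^n = 1/(1 − a) = 1/26300;  first 6 digits = (1, 0, 11, 11, 1, 11)

v_17(a) = 2 ≥ 1, so the series converges in ℤ_17 to 1/(1 − a) = 1/(1 − (-26299)) = 1/26300. Expand this rational in ℤ_17: compute digits iteratively via d_i = x_i mod 17, x_{i+1} = (x_i − d_i)/17. The first 6 digits are (1, 0, 11, 11, 1, 11).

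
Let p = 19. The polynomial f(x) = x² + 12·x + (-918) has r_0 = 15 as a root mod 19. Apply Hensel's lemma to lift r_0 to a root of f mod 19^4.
r_3 = 1136 (mod 130321)

Hensel: r_{i+1} = r_i − f(r_i)·(f′(r_i))^{-1} mod 19^{i+2}, f′(x) = 2x + 12. Iterate:
  r_0 = 15 (mod 19)
  r_1 = 53 (mod 361)
  r_2 = 1136 (mod 6859)
  r_3 = 1136 (mod 130321)
Final: r = 1136 satisfies f(r) ≡ 0 mod 19^4.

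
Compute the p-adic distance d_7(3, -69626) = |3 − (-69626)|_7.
d_7(3, -69626) = 1/2401

Step 1 — x − y = 3 − (-69626) = 69629. Step 2 — v_7(69629) = 4 (factor: 69629 = (7^4 · 29); the sign does not affect v_p). Step 3 — |x − y|_7 = 7^{-4} = 1/2401.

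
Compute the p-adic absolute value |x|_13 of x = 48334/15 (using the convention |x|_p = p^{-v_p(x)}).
|48334/15|_13 = 1/2197

Step 1 — compute v_13(x) by factoring powers of 13 out of the numerator and denominator: v_13(48334/15) = 3. Step 2 — apply |x|_p = p^{-v_p(x)} = 13^{-3} = 1/2197.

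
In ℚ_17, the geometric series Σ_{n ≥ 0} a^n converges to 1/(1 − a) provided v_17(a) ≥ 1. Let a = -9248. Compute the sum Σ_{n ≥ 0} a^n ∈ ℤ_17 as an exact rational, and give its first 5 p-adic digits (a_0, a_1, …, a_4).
Σ a^n = 1/(1 − a) = 1/9249;  first 5 digits = (1, 0, 2, 15, 3)

v_17(a) = 2 ≥ 1, so the series converges in ℤ_17 to 1/(1 − a) = 1/(1 − (-9248)) = 1/9249. Expand this rational in ℤ_17: compute digits iteratively via d_i = x_i mod 17, x_{i+1} = (x_i − d_i)/17. The first 5 digits are (1, 0, 2, 15, 3).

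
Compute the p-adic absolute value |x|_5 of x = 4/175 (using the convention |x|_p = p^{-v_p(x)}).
|4/175|_5 = 25

Step 1 — compute v_5(x) by factoring powers of 5 out of the numerator and denominator: v_5(4/175) = -2. Step 2 — apply |x|_p = p^{-v_p(x)} = 5^{2} = 25.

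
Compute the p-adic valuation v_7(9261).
v_7(9261) = 3

v_7(n) is the largest exponent k such that 7^k divides n. Factor out: 9261 = 7^3 · 27. (Sign doesn't affect v_p.) So v_7(9261) = 3.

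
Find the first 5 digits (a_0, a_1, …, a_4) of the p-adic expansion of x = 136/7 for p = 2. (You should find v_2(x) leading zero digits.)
(a_0, …, a_4) = (0, 0, 0, 1, 1)

v_2(136/7) = 3, so a_0 = ... = a_2 = 0. Factor out: x = 2^3 · u with u = 17/7 a unit in ℤ_2. Expand u iteratively via a_{v+i} = u_i mod 2, u_{i+1} = (u_i − a_{v+i})/2:
  u_0 = 17/7;  a_3 = 1;  u_1 = (u_0 − 1)/2 = 5/7
  u_1 = 5/7;  a_4 = 1;  u_2 = (u_1 − 1)/2 = -1/7
Digits: (0, 0, 0, 1, 1).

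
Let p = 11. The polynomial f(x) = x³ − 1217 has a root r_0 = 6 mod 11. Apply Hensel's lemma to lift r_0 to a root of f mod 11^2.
r_1 = 50 (mod 121)

Hensel: r_{i+1} = r_i − f(r_i)/f′(r_i) mod 11^{i+2}, where f′(x) = 3x². Iterate:
  r_0 = 6 (mod 11)
  r_1 = 50 (mod 121)
Final: r = 50 with f(r) ≡ 0 mod 11^2.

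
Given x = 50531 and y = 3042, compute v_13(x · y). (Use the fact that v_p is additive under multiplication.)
v_13(153715302) = 5

v_p(x) = 3 (factor: 50531 = 13^3 · 23); v_p(y) = 2 (factor: 3042 = 13^2 · 18). Additivity: v_p(xy) = v_p(x) + v_p(y) = 3 + 2 = 5. (Direct check: xy = 153715302 = 13^5 · (414).)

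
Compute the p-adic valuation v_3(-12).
v_3(-12) = 1

v_3(n) is the largest exponent k such that 3^k divides n. Factor out: -12 = -3^1 · 4. (Sign doesn't affect v_p.) So v_3(-12) = 1.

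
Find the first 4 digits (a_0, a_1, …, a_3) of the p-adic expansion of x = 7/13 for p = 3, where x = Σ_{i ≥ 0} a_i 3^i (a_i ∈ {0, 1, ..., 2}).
(a_0, …, a_3) = (1, 1, 1, 0)

v_3(7/13) = 0 (numerator and denominator both coprime to 3), so x ∈ ℤ_3^×. Compute digits iteratively via a_i = x_i mod 3, x_{i+1} = (x_i − a_i)/3, with x_0 = x:
  x_0 = 7/13;  a_0 = 1;  x_1 = (x_0 − 1)/3 = -2/13
  x_1 = -2/13;  a_1 = 1;  x_2 = (x_1 − 1)/3 = -5/13
  x_2 = -5/13;  a_2 = 1;  x_3 = (x_2 − 1)/3 = -6/13
  x_3 = -6/13;  a_3 = 0;  x_4 = (x_3 − 0)/3 = -2/13
Digits: (1, 1, 1, 0).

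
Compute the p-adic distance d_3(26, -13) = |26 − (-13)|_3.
d_3(26, -13) = 1/3

Step 1 — x − y = 26 − (-13) = 39. Step 2 — v_3(39) = 1 (factor: 39 = (3^1 · 13); the sign does not affect v_p). Step 3 — |x − y|_3 = 3^{-1} = 1/3.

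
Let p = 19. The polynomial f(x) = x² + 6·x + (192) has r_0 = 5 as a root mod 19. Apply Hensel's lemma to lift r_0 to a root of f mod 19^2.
r_1 = 328 (mod 361)

Hensel: r_{i+1} = r_i − f(r_i)·(f′(r_i))^{-1} mod 19^{i+2}, f′(x) = 2x + 6. Iterate:
  r_0 = 5 (mod 19)
  r_1 = 328 (mod 361)
Final: r = 328 satisfies f(r) ≡ 0 mod 19^2.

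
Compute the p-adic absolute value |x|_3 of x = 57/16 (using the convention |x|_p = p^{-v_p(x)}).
|57/16|_3 = 1/3

Step 1 — compute v_3(x) by factoring powers of 3 out of the numerator and denominator: v_3(57/16) = 1. Step 2 — apply |x|_p = p^{-v_p(x)} = 3^{-1} = 1/3.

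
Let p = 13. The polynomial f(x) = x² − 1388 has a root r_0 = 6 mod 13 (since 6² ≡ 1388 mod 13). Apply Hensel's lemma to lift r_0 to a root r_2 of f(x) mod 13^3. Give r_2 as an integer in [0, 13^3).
r_2 = 851 (mod 2197)

Hensel's recurrence: r_{i+1} = r_i − f(r_i)·(f′(r_i))^{-1} mod 13^{i+2}, with f′(x) = 2x. Iterate:
  r_0 = 6 (mod 13)
  r_1 = 6 (mod 169)
  r_2 = 851 (mod 2197)
Final: r_2 = 851, and one checks f(r_2) ≡ 0 mod 13^3.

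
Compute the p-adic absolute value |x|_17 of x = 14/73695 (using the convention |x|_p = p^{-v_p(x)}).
|14/73695|_17 = 4913

Step 1 — compute v_17(x) by factoring powers of 17 out of the numerator and denominator: v_17(14/73695) = -3. Step 2 — apply |x|_p = p^{-v_p(x)} = 17^{3} = 4913.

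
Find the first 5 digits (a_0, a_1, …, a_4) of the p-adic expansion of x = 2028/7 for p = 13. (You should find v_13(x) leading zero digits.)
(a_0, …, a_4) = (0, 0, 11, 3, 9)

v_13(2028/7) = 2, so a_0 = ... = a_1 = 0. Factor out: x = 13^2 · u with u = 12/7 a unit in ℤ_13. Expand u iteratively via a_{v+i} = u_i mod 13, u_{i+1} = (u_i − a_{v+i})/13:
  u_0 = 12/7;  a_2 = 11;  u_1 = (u_0 − 11)/13 = -5/7
  u_1 = -5/7;  a_3 = 3;  u_2 = (u_1 − 3)/13 = -2/7
  u_2 = -2/7;  a_4 = 9;  u_3 = (u_2 − 9)/13 = -5/7
Digits: (0, 0, 11, 3, 9).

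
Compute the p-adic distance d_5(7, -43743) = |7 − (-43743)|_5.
d_5(7, -43743) = 1/3125

Step 1 — x − y = 7 − (-43743) = 43750. Step 2 — v_5(43750) = 5 (factor: 43750 = (5^5 · 14); the sign does not affect v_p). Step 3 — |x − y|_5 = 5^{-5} = 1/3125.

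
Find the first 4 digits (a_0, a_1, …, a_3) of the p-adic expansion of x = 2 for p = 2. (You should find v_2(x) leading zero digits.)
(a_0, …, a_3) = (0, 1, 0, 0)

v_2(2) = 1, so a_0 = ... = a_0 = 0. Factor out: x = 2^1 · u with u = 1 a unit in ℤ_2. Expand u iteratively via a_{v+i} = u_i mod 2, u_{i+1} = (u_i − a_{v+i})/2:
  u_0 = 1;  a_1 = 1;  u_1 = (u_0 − 1)/2 = 0
  u_1 = 0;  a_2 = 0;  u_2 = (u_1 − 0)/2 = 0
  u_2 = 0;  a_3 = 0;  u_3 = (u_2 − 0)/2 = 0
Digits: (0, 1, 0, 0).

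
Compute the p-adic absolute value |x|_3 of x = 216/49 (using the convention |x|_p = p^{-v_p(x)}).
|216/49|_3 = 1/27

Step 1 — compute v_3(x) by factoring powers of 3 out of the numerator and denominator: v_3(216/49) = 3. Step 2 — apply |x|_p = p^{-v_p(x)} = 3^{-3} = 1/27.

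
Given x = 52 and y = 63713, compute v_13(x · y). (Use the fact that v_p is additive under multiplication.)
v_13(3313076) = 4

v_p(x) = 1 (factor: 52 = 13^1 · 4); v_p(y) = 3 (factor: 63713 = 13^3 · 29). Additivity: v_p(xy) = v_p(x) + v_p(y) = 1 + 3 = 4. (Direct check: xy = 3313076 = 13^4 · (116).)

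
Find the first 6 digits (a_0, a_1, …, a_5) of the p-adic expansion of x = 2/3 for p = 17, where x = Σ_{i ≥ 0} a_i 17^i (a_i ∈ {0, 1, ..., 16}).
(a_0, …, a_5) = (12, 5, 11, 5, 11, 5)

v_17(2/3) = 0 (numerator and denominator both coprime to 17), so x ∈ ℤ_17^×. Compute digits iteratively via a_i = x_i mod 17, x_{i+1} = (x_i − a_i)/17, with x_0 = x:
  x_0 = 2/3;  a_0 = 12;  x_1 = (x_0 − 12)/17 = -2/3
  x_1 = -2/3;  a_1 = 5;  x_2 = (x_1 − 5)/17 = -1/3
  x_2 = -1/3;  a_2 = 11;  x_3 = (x_2 − 11)/17 = -2/3
  x_3 = -2/3;  a_3 = 5;  x_4 = (x_3 − 5)/17 = -1/3
  x_4 = -1/3;  a_4 = 11;  x_5 = (x_4 − 11)/17 = -2/3
  x_5 = -2/3;  a_5 = 5;  x_6 = (x_5 − 5)/17 = -1/3
Digits: (12, 5, 11, 5, 11, 5).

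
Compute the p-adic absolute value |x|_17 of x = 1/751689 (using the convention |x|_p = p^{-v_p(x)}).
|1/751689|_17 = 83521

Step 1 — compute v_17(x) by factoring powers of 17 out of the numerator and denominator: v_17(1/751689) = -4. Step 2 — apply |x|_p = p^{-v_p(x)} = 17^{4} = 83521.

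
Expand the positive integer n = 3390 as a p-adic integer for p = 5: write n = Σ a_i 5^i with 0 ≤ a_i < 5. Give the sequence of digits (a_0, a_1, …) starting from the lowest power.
(a_0, a_1, …) = (0, 3, 0, 2, 0, 1)

Repeated division by 5 gives the digits low-to-high: 3390 = 3·5^1 + 2·5^3 + 1·5^5. Digit sequence: (0, 3, 0, 2, 0, 1).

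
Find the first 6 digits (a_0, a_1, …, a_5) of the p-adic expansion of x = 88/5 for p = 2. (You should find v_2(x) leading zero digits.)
(a_0, …, a_5) = (0, 0, 0, 1, 1, 1)

v_2(88/5) = 3, so a_0 = ... = a_2 = 0. Factor out: x = 2^3 · u with u = 11/5 a unit in ℤ_2. Expand u iteratively via a_{v+i} = u_i mod 2, u_{i+1} = (u_i − a_{v+i})/2:
  u_0 = 11/5;  a_3 = 1;  u_1 = (u_0 − 1)/2 = 3/5
  u_1 = 3/5;  a_4 = 1;  u_2 = (u_1 − 1)/2 = -1/5
  u_2 = -1/5;  a_5 = 1;  u_3 = (u_2 − 1)/2 = -3/5
Digits: (0, 0, 0, 1, 1, 1).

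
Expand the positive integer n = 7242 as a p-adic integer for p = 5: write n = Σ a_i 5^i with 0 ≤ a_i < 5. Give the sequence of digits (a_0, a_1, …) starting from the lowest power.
(a_0, a_1, …) = (2, 3, 4, 2, 1, 2)

Repeated division by 5 gives the digits low-to-high: 7242 = 2 + 3·5^1 + 4·5^2 + 2·5^3 + 1·5^4 + 2·5^5. Digit sequence: (2, 3, 4, 2, 1, 2).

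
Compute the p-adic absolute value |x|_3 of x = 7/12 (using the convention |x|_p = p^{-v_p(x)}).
|7/12|_3 = 3

Step 1 — compute v_3(x) by factoring powers of 3 out of the numerator and denominator: v_3(7/12) = -1. Step 2 — apply |x|_p = p^{-v_p(x)} = 3^{1} = 3.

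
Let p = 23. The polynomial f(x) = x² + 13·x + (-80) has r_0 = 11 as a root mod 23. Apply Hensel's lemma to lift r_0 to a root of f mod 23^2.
r_1 = 172 (mod 529)

Hensel: r_{i+1} = r_i − f(r_i)·(f′(r_i))^{-1} mod 23^{i+2}, f′(x) = 2x + 13. Iterate:
  r_0 = 11 (mod 23)
  r_1 = 172 (mod 529)
Final: r = 172 satisfies f(r) ≡ 0 mod 23^2.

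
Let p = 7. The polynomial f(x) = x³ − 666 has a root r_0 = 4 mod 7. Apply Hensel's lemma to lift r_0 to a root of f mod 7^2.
r_1 = 39 (mod 49)

Hensel: r_{i+1} = r_i − f(r_i)/f′(r_i) mod 7^{i+2}, where f′(x) = 3x². Iterate:
  r_0 = 4 (mod 7)
  r_1 = 39 (mod 49)
Final: r = 39 with f(r) ≡ 0 mod 7^2.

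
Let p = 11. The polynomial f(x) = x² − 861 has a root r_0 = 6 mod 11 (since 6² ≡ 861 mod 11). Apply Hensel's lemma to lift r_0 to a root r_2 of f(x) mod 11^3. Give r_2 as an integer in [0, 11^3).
r_2 = 589 (mod 1331)

Hensel's recurrence: r_{i+1} = r_i − f(r_i)·(f′(r_i))^{-1} mod 11^{i+2}, with f′(x) = 2x. Iterate:
  r_0 = 6 (mod 11)
  r_1 = 105 (mod 121)
  r_2 = 589 (mod 1331)
Final: r_2 = 589, and one checks f(r_2) ≡ 0 mod 11^3.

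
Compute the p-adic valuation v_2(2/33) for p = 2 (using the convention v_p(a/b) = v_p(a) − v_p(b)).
v_2(2/33) = 1

Factor powers of 2 from the numerator and denominator of the reduced fraction: 2 = 2^1 · 1 and 33 = 2^0 · 33. Apply v_p(a/b) = v_p(a) − v_p(b): v_2(2/33) = 1 − 0 = 1.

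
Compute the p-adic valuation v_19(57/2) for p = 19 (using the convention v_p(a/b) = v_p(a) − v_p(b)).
v_19(57/2) = 1

Factor powers of 19 from the numerator and denominator of the reduced fraction: 57 = 19^1 · 3 and 2 = 19^0 · 2. Apply v_p(a/b) = v_p(a) − v_p(b): v_19(57/2) = 1 − 0 = 1.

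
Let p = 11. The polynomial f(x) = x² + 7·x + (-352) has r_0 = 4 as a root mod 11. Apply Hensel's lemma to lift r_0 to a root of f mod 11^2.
r_1 = 81 (mod 121)

Hensel: r_{i+1} = r_i − f(r_i)·(f′(r_i))^{-1} mod 11^{i+2}, f′(x) = 2x + 7. Iterate:
  r_0 = 4 (mod 11)
  r_1 = 81 (mod 121)
Final: r = 81 satisfies f(r) ≡ 0 mod 11^2.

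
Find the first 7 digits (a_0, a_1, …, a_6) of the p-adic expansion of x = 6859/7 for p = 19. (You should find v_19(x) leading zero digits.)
(a_0, …, a_6) = (0, 0, 0, 11, 13, 2, 8)

v_19(6859/7) = 3, so a_0 = ... = a_2 = 0. Factor out: x = 19^3 · u with u = 1/7 a unit in ℤ_19. Expand u iteratively via a_{v+i} = u_i mod 19, u_{i+1} = (u_i − a_{v+i})/19:
  u_0 = 1/7;  a_3 = 11;  u_1 = (u_0 − 11)/19 = -4/7
  u_1 = -4/7;  a_4 = 13;  u_2 = (u_1 − 13)/19 = -5/7
  u_2 = -5/7;  a_5 = 2;  u_3 = (u_2 − 2)/19 = -1/7
  u_3 = -1/7;  a_6 = 8;  u_4 = (u_3 − 8)/19 = -3/7
Digits: (0, 0, 0, 11, 13, 2, 8).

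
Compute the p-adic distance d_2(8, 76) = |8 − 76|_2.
d_2(8, 76) = 1/4

Step 1 — x − y = 8 − 76 = -68. Step 2 — v_2(-68) = 2 (factor: -68 = −(2^2 · 17); the sign does not affect v_p). Step 3 — |x − y|_2 = 2^{-2} = 1/4.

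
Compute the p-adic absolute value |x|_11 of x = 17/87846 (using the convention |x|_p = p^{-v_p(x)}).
|17/87846|_11 = 14641

Step 1 — compute v_11(x) by factoring powers of 11 out of the numerator and denominator: v_11(17/87846) = -4. Step 2 — apply |x|_p = p^{-v_p(x)} = 11^{4} = 14641.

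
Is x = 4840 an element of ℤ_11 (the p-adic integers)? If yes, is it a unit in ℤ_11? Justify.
x ∈ ℤ_11 but not a unit; v_11(x) = 2 > 0

ℤ_11 = {x ∈ ℚ_11 : v_11(x) ≥ 0} and ℤ_11^× = {x ∈ ℤ_11 : v_11(x) = 0}. Here v_11(4840) = v_11(num) − v_11(den) = 2; compare against these criteria.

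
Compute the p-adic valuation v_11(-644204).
v_11(-644204) = 5

v_11(n) is the largest exponent k such that 11^k divides n. Factor out: -644204 = -11^5 · 4. (Sign doesn't affect v_p.) So v_11(-644204) = 5.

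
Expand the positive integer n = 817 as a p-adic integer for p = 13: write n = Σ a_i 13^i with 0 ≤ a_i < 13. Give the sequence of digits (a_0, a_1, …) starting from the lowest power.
(a_0, a_1, …) = (11, 10, 4)

Repeated division by 13 gives the digits low-to-high: 817 = 11 + 10·13^1 + 4·13^2. Digit sequence: (11, 10, 4).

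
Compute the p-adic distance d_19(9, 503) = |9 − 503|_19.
d_19(9, 503) = 1/19

Step 1 — x − y = 9 − 503 = -494. Step 2 — v_19(-494) = 1 (factor: -494 = −(19^1 · 26); the sign does not affect v_p). Step 3 — |x − y|_19 = 19^{-1} = 1/19.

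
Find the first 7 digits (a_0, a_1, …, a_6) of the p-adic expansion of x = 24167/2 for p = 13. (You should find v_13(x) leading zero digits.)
(a_0, …, a_6) = (0, 0, 0, 12, 6, 6, 6)

v_13(24167/2) = 3, so a_0 = ... = a_2 = 0. Factor out: x = 13^3 · u with u = 11/2 a unit in ℤ_13. Expand u iteratively via a_{v+i} = u_i mod 13, u_{i+1} = (u_i − a_{v+i})/13:
  u_0 = 11/2;  a_3 = 12;  u_1 = (u_0 − 12)/13 = -1/2
  u_1 = -1/2;  a_4 = 6;  u_2 = (u_1 − 6)/13 = -1/2
  u_2 = -1/2;  a_5 = 6;  u_3 = (u_2 − 6)/13 = -1/2
  u_3 = -1/2;  a_6 = 6;  u_4 = (u_3 − 6)/13 = -1/2
Digits: (0, 0, 0, 12, 6, 6, 6).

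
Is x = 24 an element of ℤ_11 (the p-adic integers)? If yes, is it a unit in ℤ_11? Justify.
x ∈ ℤ_11^× (unit); v_11(x) = 0

ℤ_11 = {x ∈ ℚ_11 : v_11(x) ≥ 0} and ℤ_11^× = {x ∈ ℤ_11 : v_11(x) = 0}. Here v_11(24) = v_11(num) − v_11(den) = 0; compare against these criteria.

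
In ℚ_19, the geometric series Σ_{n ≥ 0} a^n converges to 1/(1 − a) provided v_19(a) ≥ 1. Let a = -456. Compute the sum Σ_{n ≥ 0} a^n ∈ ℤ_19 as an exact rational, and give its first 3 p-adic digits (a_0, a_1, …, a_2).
Σ a^n = 1/(1 − a) = 1/457;  first 3 digits = (1, 14, 4)

v_19(a) = 1 ≥ 1, so the series converges in ℤ_19 to 1/(1 − a) = 1/(1 − (-456)) = 1/457. Expand this rational in ℤ_19: compute digits iteratively via d_i = x_i mod 19, x_{i+1} = (x_i − d_i)/19. The first 3 digits are (1, 14, 4).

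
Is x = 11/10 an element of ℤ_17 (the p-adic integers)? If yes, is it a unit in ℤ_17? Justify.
x ∈ ℤ_17^× (unit); v_17(x) = 0

ℤ_17 = {x ∈ ℚ_17 : v_17(x) ≥ 0} and ℤ_17^× = {x ∈ ℤ_17 : v_17(x) = 0}. Here v_17(11/10) = v_17(num) − v_17(den) = 0; compare against these criteria.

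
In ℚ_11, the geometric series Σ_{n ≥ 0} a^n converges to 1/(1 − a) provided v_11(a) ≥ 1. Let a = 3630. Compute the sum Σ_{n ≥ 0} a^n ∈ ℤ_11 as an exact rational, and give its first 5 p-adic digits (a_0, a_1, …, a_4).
Σ a^n = 1/(1 − a) = -1/3629;  first 5 digits = (1, 0, 8, 2, 9)

v_11(a) = 2 ≥ 1, so the series converges in ℤ_11 to 1/(1 − a) = 1/(1 − 3630) = -1/3629. Expand this rational in ℤ_11: compute digits iteratively via d_i = x_i mod 11, x_{i+1} = (x_i − d_i)/11. The first 5 digits are (1, 0, 8, 2, 9).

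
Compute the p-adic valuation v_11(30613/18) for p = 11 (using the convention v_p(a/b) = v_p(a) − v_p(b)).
v_11(30613/18) = 3

Factor powers of 11 from the numerator and denominator of the reduced fraction: 30613 = 11^3 · 23 and 18 = 11^0 · 18. Apply v_p(a/b) = v_p(a) − v_p(b): v_11(30613/18) = 3 − 0 = 3.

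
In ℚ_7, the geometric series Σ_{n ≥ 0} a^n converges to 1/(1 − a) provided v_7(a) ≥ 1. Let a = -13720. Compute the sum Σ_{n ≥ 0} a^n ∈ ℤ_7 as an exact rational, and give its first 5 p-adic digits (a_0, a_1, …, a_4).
Σ a^n = 1/(1 − a) = 1/13721;  first 5 digits = (1, 0, 0, 2, 1)

v_7(a) = 3 ≥ 1, so the series converges in ℤ_7 to 1/(1 − a) = 1/(1 − (-13720)) = 1/13721. Expand this rational in ℤ_7: compute digits iteratively via d_i = x_i mod 7, x_{i+1} = (x_i − d_i)/7. The first 5 digits are (1, 0, 0, 2, 1).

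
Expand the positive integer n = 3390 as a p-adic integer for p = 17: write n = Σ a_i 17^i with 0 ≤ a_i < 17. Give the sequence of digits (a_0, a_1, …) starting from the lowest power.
(a_0, a_1, …) = (7, 12, 11)

Repeated division by 17 gives the digits low-to-high: 3390 = 7 + 12·17^1 + 11·17^2. Digit sequence: (7, 12, 11).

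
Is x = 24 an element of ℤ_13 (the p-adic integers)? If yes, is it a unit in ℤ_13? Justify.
x ∈ ℤ_13^× (unit); v_13(x) = 0

ℤ_13 = {x ∈ ℚ_13 : v_13(x) ≥ 0} and ℤ_13^× = {x ∈ ℤ_13 : v_13(x) = 0}. Here v_13(24) = v_13(num) − v_13(den) = 0; compare against these criteria.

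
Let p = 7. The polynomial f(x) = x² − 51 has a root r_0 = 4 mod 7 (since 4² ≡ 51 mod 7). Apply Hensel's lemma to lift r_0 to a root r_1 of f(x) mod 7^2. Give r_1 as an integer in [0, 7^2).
r_1 = 39 (mod 49)

Hensel's recurrence: r_{i+1} = r_i − f(r_i)·(f′(r_i))^{-1} mod 7^{i+2}, with f′(x) = 2x. Iterate:
  r_0 = 4 (mod 7)
  r_1 = 39 (mod 49)
Final: r_1 = 39, and one checks f(r_1) ≡ 0 mod 7^2.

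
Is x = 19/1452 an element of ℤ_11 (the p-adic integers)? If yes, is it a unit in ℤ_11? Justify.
x ∉ ℤ_11 (v_11(x) = -2 < 0)

ℤ_11 = {x ∈ ℚ_11 : v_11(x) ≥ 0} and ℤ_11^× = {x ∈ ℤ_11 : v_11(x) = 0}. Here v_11(19/1452) = v_11(num) − v_11(den) = -2; compare against these criteria.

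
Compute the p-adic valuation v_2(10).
v_2(10) = 1

v_2(n) is the largest exponent k such that 2^k divides n. Factor out: 10 = 2^1 · 5. (Sign doesn't affect v_p.) So v_2(10) = 1.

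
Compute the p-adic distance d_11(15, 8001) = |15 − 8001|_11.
d_11(15, 8001) = 1/1331

Step 1 — x − y = 15 − 8001 = -7986. Step 2 — v_11(-7986) = 3 (factor: -7986 = −(11^3 · 6); the sign does not affect v_p). Step 3 — |x − y|_11 = 11^{-3} = 1/1331.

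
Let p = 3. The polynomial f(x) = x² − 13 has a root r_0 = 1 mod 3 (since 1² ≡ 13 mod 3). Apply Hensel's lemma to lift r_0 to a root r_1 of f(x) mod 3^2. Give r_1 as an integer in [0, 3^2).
r_1 = 7 (mod 9)

Hensel's recurrence: r_{i+1} = r_i − f(r_i)·(f′(r_i))^{-1} mod 3^{i+2}, with f′(x) = 2x. Iterate:
  r_0 = 1 (mod 3)
  r_1 = 7 (mod 9)
Final: r_1 = 7, and one checks f(r_1) ≡ 0 mod 3^2.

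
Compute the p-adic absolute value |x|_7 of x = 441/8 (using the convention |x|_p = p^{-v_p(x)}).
|441/8|_7 = 1/49

Step 1 — compute v_7(x) by factoring powers of 7 out of the numerator and denominator: v_7(441/8) = 2. Step 2 — apply |x|_p = p^{-v_p(x)} = 7^{-2} = 1/49.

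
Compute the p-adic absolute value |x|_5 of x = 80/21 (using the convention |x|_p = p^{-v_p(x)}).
|80/21|_5 = 1/5

Step 1 — compute v_5(x) by factoring powers of 5 out of the numerator and denominator: v_5(80/21) = 1. Step 2 — apply |x|_p = p^{-v_p(x)} = 5^{-1} = 1/5.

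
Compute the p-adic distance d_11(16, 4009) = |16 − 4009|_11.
d_11(16, 4009) = 1/1331

Step 1 — x − y = 16 − 4009 = -3993. Step 2 — v_11(-3993) = 3 (factor: -3993 = −(11^3 · 3); the sign does not affect v_p). Step 3 — |x − y|_11 = 11^{-3} = 1/1331.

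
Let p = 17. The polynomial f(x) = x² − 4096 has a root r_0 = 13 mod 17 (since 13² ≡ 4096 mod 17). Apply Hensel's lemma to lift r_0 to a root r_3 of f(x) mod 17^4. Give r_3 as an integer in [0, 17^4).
r_3 = 64 (mod 83521)

Hensel's recurrence: r_{i+1} = r_i − f(r_i)·(f′(r_i))^{-1} mod 17^{i+2}, with f′(x) = 2x. Iterate:
  r_0 = 13 (mod 17)
  r_1 = 64 (mod 289)
  r_2 = 64 (mod 4913)
  r_3 = 64 (mod 83521)
Final: r_3 = 64, and one checks f(r_3) ≡ 0 mod 17^4.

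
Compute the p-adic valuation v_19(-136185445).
v_19(-136185445) = 5

v_19(n) is the largest exponent k such that 19^k divides n. Factor out: -136185445 = -19^5 · 55. (Sign doesn't affect v_p.) So v_19(-136185445) = 5.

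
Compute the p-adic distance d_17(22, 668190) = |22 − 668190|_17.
d_17(22, 668190) = 1/83521

Step 1 — x − y = 22 − 668190 = -668168. Step 2 — v_17(-668168) = 4 (factor: -668168 = −(17^4 · 8); the sign does not affect v_p). Step 3 — |x − y|_17 = 17^{-4} = 1/83521.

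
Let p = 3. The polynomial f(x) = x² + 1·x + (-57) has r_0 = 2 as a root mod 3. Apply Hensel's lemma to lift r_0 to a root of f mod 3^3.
r_2 = 5 (mod 27)

Hensel: r_{i+1} = r_i − f(r_i)·(f′(r_i))^{-1} mod 3^{i+2}, f′(x) = 2x + 1. Iterate:
  r_0 = 2 (mod 3)
  r_1 = 5 (mod 9)
  r_2 = 5 (mod 27)
Final: r = 5 satisfies f(r) ≡ 0 mod 3^3.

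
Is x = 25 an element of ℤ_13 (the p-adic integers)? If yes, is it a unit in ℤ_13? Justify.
x ∈ ℤ_13^× (unit); v_13(x) = 0

ℤ_13 = {x ∈ ℚ_13 : v_13(x) ≥ 0} and ℤ_13^× = {x ∈ ℤ_13 : v_13(x) = 0}. Here v_13(25) = v_13(num) − v_13(den) = 0; compare against these criteria.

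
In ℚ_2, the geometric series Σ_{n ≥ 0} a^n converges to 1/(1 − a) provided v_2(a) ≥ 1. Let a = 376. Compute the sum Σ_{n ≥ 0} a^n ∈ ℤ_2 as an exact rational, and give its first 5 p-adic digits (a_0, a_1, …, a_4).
Σ a^n = 1/(1 − a) = -1/375;  first 5 digits = (1, 0, 0, 1, 1)

v_2(a) = 3 ≥ 1, so the series converges in ℤ_2 to 1/(1 − a) = 1/(1 − 376) = -1/375. Expand this rational in ℤ_2: compute digits iteratively via d_i = x_i mod 2, x_{i+1} = (x_i − d_i)/2. The first 5 digits are (1, 0, 0, 1, 1).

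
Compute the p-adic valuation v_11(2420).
v_11(2420) = 2

v_11(n) is the largest exponent k such that 11^k divides n. Factor out: 2420 = 11^2 · 20. (Sign doesn't affect v_p.) So v_11(2420) = 2.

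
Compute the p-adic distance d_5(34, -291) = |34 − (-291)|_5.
d_5(34, -291) = 1/25

Step 1 — x − y = 34 − (-291) = 325. Step 2 — v_5(325) = 2 (factor: 325 = (5^2 · 13); the sign does not affect v_p). Step 3 — |x − y|_5 = 5^{-2} = 1/25.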